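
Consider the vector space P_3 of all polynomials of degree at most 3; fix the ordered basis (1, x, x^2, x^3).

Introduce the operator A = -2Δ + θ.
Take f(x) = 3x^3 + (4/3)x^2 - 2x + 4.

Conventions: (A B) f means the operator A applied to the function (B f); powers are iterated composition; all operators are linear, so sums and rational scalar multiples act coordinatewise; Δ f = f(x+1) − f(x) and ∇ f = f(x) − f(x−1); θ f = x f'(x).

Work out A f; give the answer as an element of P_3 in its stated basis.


Δ f = 9x^2 + (35/3)x + 7/3
(-2Δ) f = -18x^2 - (70/3)x - 14/3
θ f = 9x^3 + (8/3)x^2 - 2x
(-2Δ + θ) f = 9x^3 - (46/3)x^2 - (76/3)x - 14/3

the result is g(x) = 9x^3 - (46/3)x^2 - (76/3)x - 14/3


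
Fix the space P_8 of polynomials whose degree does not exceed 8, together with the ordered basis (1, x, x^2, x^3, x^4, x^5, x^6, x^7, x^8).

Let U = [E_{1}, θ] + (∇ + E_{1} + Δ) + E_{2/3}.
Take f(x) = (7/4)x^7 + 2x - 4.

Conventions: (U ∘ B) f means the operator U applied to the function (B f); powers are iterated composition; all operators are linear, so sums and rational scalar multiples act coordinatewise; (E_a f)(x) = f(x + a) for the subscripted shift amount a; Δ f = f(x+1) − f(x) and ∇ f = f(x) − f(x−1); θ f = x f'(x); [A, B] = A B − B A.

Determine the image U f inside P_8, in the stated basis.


θ f = (49/4)x^7 + 2x
E_{1} θ f = (49/4)x^7 + (343/4)x^6 + (1029/4)x^5 + (1715/4)x^4 + (1715/4)x^3 + (1029/4)x^2 + (351/4)x + 57/4
E_{1} f = (7/4)x^7 + (49/4)x^6 + (147/4)x^5 + (245/4)x^4 + (245/4)x^3 + (147/4)x^2 + (57/4)x - 1/4
θ E_{1} f = (49/4)x^7 + (147/2)x^6 + (735/4)x^5 + 245x^4 + (735/4)x^3 + (147/2)x^2 + (57/4)x
[E_{1}, θ] f = (49/4)x^6 + (147/2)x^5 + (735/4)x^4 + 245x^3 + (735/4)x^2 + (147/2)x + 57/4
∇ f = (49/4)x^6 - (147/4)x^5 + (245/4)x^4 - (245/4)x^3 + (147/4)x^2 - (49/4)x + 15/4
E_{1} f = (7/4)x^7 + (49/4)x^6 + (147/4)x^5 + (245/4)x^4 + (245/4)x^3 + (147/4)x^2 + (57/4)x - 1/4
Δ f = (49/4)x^6 + (147/4)x^5 + (245/4)x^4 + (245/4)x^3 + (147/4)x^2 + (49/4)x + 15/4
(∇ + E_{1} + Δ) f = (7/4)x^7 + (147/4)x^6 + (147/4)x^5 + (735/4)x^4 + (245/4)x^3 + (441/4)x^2 + (57/4)x + 29/4
E_{2/3} f = (7/4)x^7 + (49/6)x^6 + (49/3)x^5 + (490/27)x^4 + (980/81)x^3 + (392/81)x^2 + (2242/729)x - 5608/2187
([E_{1}, θ] + (∇ + E_{1} + Δ) + E_{2/3}) f = (7/2)x^7 + (343/6)x^6 + (1519/12)x^5 + (20825/54)x^4 + (103145/324)x^3 + (24206/81)x^2 + (264847/2916)x + 82825/4374

g(x) = (7/2)x^7 + (343/6)x^6 + (1519/12)x^5 + (20825/54)x^4 + (103145/324)x^3 + (24206/81)x^2 + (264847/2916)x + 82825/4374


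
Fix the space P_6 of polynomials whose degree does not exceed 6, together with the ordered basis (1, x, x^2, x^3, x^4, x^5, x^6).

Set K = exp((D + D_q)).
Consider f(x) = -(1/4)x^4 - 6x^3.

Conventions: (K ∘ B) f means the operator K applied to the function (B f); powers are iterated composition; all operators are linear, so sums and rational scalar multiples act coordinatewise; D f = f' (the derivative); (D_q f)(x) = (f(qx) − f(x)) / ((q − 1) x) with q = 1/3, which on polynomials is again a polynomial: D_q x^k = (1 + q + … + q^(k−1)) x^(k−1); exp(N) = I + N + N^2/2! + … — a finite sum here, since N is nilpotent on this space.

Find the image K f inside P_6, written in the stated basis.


order-1 term: -(37/27)x^3 - (80/3)x^2
order-2 term: -(740/243)x^2 - (400/9)x
order-3 term: -(7400/2187)x - 800/27
order-4 term: -3700/2187
the series for exp((D + D_q)) f terminates at order 4
exp((D + D_q)) f = -(1/4)x^4 - (199/27)x^3 - (7220/243)x^2 - (104600/2187)x - 68500/2187

the result is g(x) = -(1/4)x^4 - (199/27)x^3 - (7220/243)x^2 - (104600/2187)x - 68500/2187


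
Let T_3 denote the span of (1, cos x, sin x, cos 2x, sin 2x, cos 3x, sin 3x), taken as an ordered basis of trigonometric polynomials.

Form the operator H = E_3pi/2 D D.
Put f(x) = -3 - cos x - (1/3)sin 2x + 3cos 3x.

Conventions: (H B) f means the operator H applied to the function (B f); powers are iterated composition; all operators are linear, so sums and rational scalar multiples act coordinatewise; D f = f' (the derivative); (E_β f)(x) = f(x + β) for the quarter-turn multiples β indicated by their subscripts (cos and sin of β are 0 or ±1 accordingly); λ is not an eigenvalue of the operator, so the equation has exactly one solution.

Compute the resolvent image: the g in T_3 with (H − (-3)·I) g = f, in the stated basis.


write g with unknown coordinates in the stated basis and equate coefficients in (H − (-3)·I) g = f
solving from the highest basis element down gives g = -1 - (3/10)cos x - (1/10)sin x - (1/21)sin 2x + (1/10)cos 3x - (3/10)sin 3x
check: H g = -(1/10)cos x + (3/10)sin x - (4/21)sin 2x + (27/10)cos 3x + (9/10)sin 3x
so H g − (-3)·g = -3 - cos x - (1/3)sin 2x + 3cos 3x = f ✓

the image equals g(x) = -1 - (3/10)cos x - (1/10)sin x - (1/21)sin 2x + (1/10)cos 3x - (3/10)sin 3x


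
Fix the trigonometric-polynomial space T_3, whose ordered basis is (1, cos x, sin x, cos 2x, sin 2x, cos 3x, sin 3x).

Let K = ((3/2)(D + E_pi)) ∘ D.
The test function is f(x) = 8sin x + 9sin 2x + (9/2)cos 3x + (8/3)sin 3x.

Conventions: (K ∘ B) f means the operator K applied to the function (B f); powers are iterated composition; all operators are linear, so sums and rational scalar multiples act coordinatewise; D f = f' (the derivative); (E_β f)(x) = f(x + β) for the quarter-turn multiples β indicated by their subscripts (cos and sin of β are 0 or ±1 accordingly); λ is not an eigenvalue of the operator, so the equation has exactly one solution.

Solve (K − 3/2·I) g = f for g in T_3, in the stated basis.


g(x) = (16/15)cos x - (32/15)sin x - (12/29)cos 2x - (30/29)sin 2x - (74/327)cos 3x - (241/981)sin 3x

write g with unknown coordinates in the stated basis and equate coefficients in (K − 3/2·I) g = f
solving from the highest basis element down gives g = (16/15)cos x - (32/15)sin x - (12/29)cos 2x - (30/29)sin 2x - (74/327)cos 3x - (241/981)sin 3x
check: K g = (8/5)cos x + (24/5)sin x - (18/29)cos 2x + (216/29)sin 2x + (907/218)cos 3x + (501/218)sin 3x
so K g − 3/2·g = 8sin x + 9sin 2x + (9/2)cos 3x + (8/3)sin 3x = f ✓


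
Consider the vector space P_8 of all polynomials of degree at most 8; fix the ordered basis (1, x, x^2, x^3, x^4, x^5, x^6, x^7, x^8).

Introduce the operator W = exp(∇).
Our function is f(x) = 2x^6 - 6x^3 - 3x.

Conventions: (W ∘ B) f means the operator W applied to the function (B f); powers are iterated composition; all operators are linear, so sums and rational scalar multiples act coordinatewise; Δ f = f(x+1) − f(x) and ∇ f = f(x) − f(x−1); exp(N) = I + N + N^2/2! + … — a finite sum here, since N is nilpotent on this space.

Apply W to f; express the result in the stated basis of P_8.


order-1 term: 12x^5 - 30x^4 + 40x^3 - 48x^2 + 30x - 11
order-2 term: 30x^4 - 120x^3 + 210x^2 - 198x + 80
order-3 term: 40x^3 - 180x^2 + 300x - 186
order-4 term: 30x^2 - 120x + 130
order-5 term: 12x - 30
order-6 term: 2
the series for exp(∇) f terminates at order 6
exp(∇) f = 2x^6 + 12x^5 - 46x^3 + 12x^2 + 21x - 15

g(x) = 2x^6 + 12x^5 - 46x^3 + 12x^2 + 21x - 15


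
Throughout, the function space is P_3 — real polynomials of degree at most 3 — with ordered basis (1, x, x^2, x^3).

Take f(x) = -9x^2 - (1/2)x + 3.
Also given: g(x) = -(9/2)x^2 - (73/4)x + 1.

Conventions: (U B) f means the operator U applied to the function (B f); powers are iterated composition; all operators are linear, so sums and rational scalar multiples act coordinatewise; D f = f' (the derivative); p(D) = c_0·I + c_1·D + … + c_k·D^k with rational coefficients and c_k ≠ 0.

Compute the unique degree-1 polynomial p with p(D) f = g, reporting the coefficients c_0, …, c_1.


p(D) = (1/2)·I + D, i.e. c_0 = 1/2, c_1 = 1

D^0 f = -9x^2 - (1/2)x + 3
D^1 f = -18x - 1/2
matching coefficients of g against c_0 f + c_1 Df + … from the top degree down determines the c_i
solution: c_0 = 1/2, c_1 = 1


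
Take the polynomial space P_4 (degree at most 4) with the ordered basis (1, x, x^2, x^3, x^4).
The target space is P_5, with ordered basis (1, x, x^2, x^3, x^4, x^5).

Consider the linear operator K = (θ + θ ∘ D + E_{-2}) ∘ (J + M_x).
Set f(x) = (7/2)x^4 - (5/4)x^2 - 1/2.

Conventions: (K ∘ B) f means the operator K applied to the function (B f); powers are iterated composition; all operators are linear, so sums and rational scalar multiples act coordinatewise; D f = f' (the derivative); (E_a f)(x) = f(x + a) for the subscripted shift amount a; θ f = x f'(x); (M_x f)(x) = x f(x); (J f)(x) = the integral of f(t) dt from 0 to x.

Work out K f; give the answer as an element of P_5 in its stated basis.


g(x) = (126/5)x^5 + 42x^4 + (484/3)x^3 - 336x^2 + 314x - 1786/15

J f = (7/10)x^5 - (5/12)x^3 - (1/2)x
M_x f = (7/2)x^5 - (5/4)x^3 - (1/2)x
(J + M_x) f = (21/5)x^5 - (5/3)x^3 - x
θ (J + M_x) f = 21x^5 - 5x^3 - x
D (J + M_x) f = 21x^4 - 5x^2 - 1
θ D (J + M_x) f = 84x^4 - 10x^2
E_{-2} (J + M_x) f = (21/5)x^5 - 42x^4 + (499/3)x^3 - 326x^2 + 315x - 1786/15
(θ + θ ∘ D + E_{-2}) (J + M_x) f = (126/5)x^5 + 42x^4 + (484/3)x^3 - 336x^2 + 314x - 1786/15


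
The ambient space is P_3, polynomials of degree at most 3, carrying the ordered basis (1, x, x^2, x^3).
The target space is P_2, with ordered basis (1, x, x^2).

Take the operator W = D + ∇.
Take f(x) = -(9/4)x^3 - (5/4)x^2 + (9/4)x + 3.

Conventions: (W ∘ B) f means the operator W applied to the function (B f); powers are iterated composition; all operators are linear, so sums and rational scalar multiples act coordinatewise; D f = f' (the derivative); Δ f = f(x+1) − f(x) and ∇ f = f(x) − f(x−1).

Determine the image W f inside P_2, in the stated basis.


the image equals g(x) = -(27/2)x^2 + (7/4)x + 7/2

D f = -(27/4)x^2 - (5/2)x + 9/4
∇ f = -(27/4)x^2 + (17/4)x + 5/4
(D + ∇) f = -(27/2)x^2 + (7/4)x + 7/2


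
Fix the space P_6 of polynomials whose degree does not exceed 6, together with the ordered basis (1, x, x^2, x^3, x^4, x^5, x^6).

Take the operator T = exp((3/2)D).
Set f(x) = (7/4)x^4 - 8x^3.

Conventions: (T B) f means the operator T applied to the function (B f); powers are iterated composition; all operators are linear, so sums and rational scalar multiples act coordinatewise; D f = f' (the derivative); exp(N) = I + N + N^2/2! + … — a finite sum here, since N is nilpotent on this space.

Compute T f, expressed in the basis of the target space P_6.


order-1 term: (21/2)x^3 - 36x^2
order-2 term: (189/8)x^2 - 54x
order-3 term: (189/8)x - 27
order-4 term: 567/64
the series for exp((3/2)D) f terminates at order 4
exp((3/2)D) f = (7/4)x^4 + (5/2)x^3 - (99/8)x^2 - (243/8)x - 1161/64

g(x) = (7/4)x^4 + (5/2)x^3 - (99/8)x^2 - (243/8)x - 1161/64


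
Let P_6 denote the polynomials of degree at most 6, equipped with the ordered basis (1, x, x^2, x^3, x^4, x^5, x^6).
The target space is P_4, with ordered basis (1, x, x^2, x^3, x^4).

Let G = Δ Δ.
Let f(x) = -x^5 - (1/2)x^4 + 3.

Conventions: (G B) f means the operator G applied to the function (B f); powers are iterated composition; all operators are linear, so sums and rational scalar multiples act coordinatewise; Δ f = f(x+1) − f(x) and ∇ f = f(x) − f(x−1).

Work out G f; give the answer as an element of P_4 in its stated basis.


g(x) = -20x^3 - 66x^2 - 82x - 37

Δ f = -5x^4 - 12x^3 - 13x^2 - 7x - 3/2
Δ Δ f = -20x^3 - 66x^2 - 82x - 37


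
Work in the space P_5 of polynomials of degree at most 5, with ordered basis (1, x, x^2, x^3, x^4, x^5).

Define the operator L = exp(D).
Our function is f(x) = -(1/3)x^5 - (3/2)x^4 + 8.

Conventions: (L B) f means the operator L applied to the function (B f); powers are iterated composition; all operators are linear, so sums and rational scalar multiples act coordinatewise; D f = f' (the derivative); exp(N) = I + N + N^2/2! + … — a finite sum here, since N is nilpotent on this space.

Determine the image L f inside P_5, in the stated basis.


the image equals g(x) = -(1/3)x^5 - (19/6)x^4 - (28/3)x^3 - (37/3)x^2 - (23/3)x + 37/6

order-1 term: -(5/3)x^4 - 6x^3
order-2 term: -(10/3)x^3 - 9x^2
order-3 term: -(10/3)x^2 - 6x
order-4 term: -(5/3)x - 3/2
order-5 term: -1/3
the series for exp(D) f terminates at order 5
exp(D) f = -(1/3)x^5 - (19/6)x^4 - (28/3)x^3 - (37/3)x^2 - (23/3)x + 37/6


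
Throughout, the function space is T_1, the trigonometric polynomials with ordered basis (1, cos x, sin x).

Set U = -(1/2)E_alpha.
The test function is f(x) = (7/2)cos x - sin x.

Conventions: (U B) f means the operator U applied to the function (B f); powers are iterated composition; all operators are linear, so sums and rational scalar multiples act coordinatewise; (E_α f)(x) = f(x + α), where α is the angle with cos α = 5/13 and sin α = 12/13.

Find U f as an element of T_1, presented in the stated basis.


E_alpha f = (11/26)cos x - (47/13)sin x
(-(1/2)E_alpha) f = -(11/52)cos x + (47/26)sin x

the result is g(x) = -(11/52)cos x + (47/26)sin x


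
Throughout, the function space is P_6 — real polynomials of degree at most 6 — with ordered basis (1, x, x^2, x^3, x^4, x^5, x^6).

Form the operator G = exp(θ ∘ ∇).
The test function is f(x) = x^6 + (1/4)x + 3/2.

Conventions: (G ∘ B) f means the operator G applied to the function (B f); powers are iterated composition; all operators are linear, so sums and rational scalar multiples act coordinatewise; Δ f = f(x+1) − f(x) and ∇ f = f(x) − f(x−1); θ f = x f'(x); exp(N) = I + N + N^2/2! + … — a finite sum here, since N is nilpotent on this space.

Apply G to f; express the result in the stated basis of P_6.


g(x) = x^6 + 30x^5 + 240x^4 + 450x^3 - 210x^2 - (515/4)x + 3/2

order-1 term: 30x^5 - 60x^4 + 60x^3 - 30x^2 + 6x
order-2 term: 300x^4 - 810x^3 + 840x^2 - 315x
order-3 term: 1200x^3 - 2820x^2 + 1770x
order-4 term: 1800x^2 - 2310x
order-5 term: 720x
the series for exp(θ ∘ ∇) f terminates at order 5
exp(θ ∘ ∇) f = x^6 + 30x^5 + 240x^4 + 450x^3 - 210x^2 - (515/4)x + 3/2


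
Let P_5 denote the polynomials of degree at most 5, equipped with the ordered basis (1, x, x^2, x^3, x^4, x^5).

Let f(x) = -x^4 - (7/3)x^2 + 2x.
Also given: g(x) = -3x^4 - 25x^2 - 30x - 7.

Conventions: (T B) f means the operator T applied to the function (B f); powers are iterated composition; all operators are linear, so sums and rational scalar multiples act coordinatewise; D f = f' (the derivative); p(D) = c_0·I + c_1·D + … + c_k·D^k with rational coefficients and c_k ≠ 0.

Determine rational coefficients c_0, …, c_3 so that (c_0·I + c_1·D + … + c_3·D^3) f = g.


D^0 f = -x^4 - (7/3)x^2 + 2x
D^1 f = -4x^3 - (14/3)x + 2
D^2 f = -12x^2 - 14/3
D^3 f = -24x
matching coefficients of g against c_0 f + c_1 Df + … from the top degree down determines the c_i
solution: c_0 = 3, c_1 = 0, c_2 = 3/2, c_3 = 3/2

p(D) = 3·I + (3/2)·D^2 + (3/2)·D^3, i.e. c_0 = 3, c_1 = 0, c_2 = 3/2, c_3 = 3/2


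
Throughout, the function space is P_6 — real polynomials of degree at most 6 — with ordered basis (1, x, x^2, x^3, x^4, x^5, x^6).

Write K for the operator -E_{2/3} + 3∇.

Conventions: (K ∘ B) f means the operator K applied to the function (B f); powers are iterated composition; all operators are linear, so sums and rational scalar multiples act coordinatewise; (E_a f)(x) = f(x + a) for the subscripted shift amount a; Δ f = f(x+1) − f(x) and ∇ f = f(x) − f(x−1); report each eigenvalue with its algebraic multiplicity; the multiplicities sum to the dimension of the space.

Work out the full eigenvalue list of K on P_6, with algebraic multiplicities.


λ = -1 (multiplicity 7)

image of 1: -1
image of x: -x + 7/3
image of x^2: -x^2 + (14/3)x - 31/9
image of x^3: -x^3 + 7x^2 - (31/3)x + 73/27
image of x^4: -x^4 + (28/3)x^3 - (62/3)x^2 + (292/27)x - 259/81
image of x^5: -x^5 + (35/3)x^4 - (310/9)x^3 + (730/27)x^2 - (1295/81)x + 697/243
image of x^6: -x^6 + 14x^5 - (155/3)x^4 + (1460/27)x^3 - (1295/27)x^2 + (1394/81)x - 2251/729
the matrix is upper triangular; its diagonal is (-1, -1, -1, -1, -1, -1, -1)
for a triangular matrix the eigenvalues are the diagonal entries, with algebraic multiplicity their repetition count


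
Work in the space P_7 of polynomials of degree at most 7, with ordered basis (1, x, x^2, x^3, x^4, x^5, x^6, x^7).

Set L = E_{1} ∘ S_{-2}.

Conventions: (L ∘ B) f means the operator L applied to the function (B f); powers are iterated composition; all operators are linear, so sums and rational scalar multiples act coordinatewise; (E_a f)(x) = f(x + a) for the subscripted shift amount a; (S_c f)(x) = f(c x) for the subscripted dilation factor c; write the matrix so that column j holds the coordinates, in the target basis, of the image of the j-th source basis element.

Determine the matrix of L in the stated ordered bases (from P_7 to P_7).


image of 1: 1
image of x: -2x - 2
image of x^2: 4x^2 + 8x + 4
image of x^3: -8x^3 - 24x^2 - 24x - 8
image of x^4: 16x^4 + 64x^3 + 96x^2 + 64x + 16
image of x^5: -32x^5 - 160x^4 - 320x^3 - 320x^2 - 160x - 32
image of x^6: 64x^6 + 384x^5 + 960x^4 + 1280x^3 + 960x^2 + 384x + 64
image of x^7: -128x^7 - 896x^6 - 2688x^5 - 4480x^4 - 4480x^3 - 2688x^2 - 896x - 128
each image's coordinates form column j of the matrix

the matrix is [[1, -2, 4, -8, 16, -32, 64, -128]; [0, -2, 8, -24, 64, -160, 384, -896]; [0, 0, 4, -24, 96, -320, 960, -2688]; [0, 0, 0, -8, 64, -320, 1280, -4480]; [0, 0, 0, 0, 16, -160, 960, -4480]; [0, 0, 0, 0, 0, -32, 384, -2688]; [0, 0, 0, 0, 0, 0, 64, -896]; [0, 0, 0, 0, 0, 0, 0, -128]] (rows listed top to bottom)


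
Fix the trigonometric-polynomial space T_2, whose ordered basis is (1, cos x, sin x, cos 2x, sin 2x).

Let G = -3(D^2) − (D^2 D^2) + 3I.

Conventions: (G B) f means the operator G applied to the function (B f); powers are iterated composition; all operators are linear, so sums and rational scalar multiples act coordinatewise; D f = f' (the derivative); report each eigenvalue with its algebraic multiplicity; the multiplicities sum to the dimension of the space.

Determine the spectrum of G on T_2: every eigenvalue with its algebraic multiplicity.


image of 1: 3
image of cos x: 5cos x
image of sin x: 5sin x
image of cos 2x: -cos 2x
image of sin 2x: -sin 2x
the matrix is diagonal; its diagonal is (3, 5, 5, -1, -1)
for a triangular matrix the eigenvalues are the diagonal entries, with algebraic multiplicity their repetition count

λ = -1 (multiplicity 2), λ = 3 (multiplicity 1), λ = 5 (multiplicity 2)


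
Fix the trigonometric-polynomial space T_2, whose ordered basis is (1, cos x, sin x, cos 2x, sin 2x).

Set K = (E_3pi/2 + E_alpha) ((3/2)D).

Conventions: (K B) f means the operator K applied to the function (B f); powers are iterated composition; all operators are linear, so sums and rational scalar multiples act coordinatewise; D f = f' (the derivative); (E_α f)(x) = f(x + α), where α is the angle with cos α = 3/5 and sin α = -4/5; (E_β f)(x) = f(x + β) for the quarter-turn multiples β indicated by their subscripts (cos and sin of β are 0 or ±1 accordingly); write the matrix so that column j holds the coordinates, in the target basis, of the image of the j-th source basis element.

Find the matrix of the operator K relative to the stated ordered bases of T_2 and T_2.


the matrix is [[0, 0, 0, 0, 0]; [0, 27/10, 9/10, 0, 0]; [0, -9/10, 27/10, 0, 0]; [0, 0, 0, 72/25, -96/25]; [0, 0, 0, 96/25, 72/25]] (rows listed top to bottom)

image of 1: 0
image of cos x: (27/10)cos x - (9/10)sin x
image of sin x: (9/10)cos x + (27/10)sin x
image of cos 2x: (72/25)cos 2x + (96/25)sin 2x
image of sin 2x: -(96/25)cos 2x + (72/25)sin 2x
each image's coordinates form column j of the matrix


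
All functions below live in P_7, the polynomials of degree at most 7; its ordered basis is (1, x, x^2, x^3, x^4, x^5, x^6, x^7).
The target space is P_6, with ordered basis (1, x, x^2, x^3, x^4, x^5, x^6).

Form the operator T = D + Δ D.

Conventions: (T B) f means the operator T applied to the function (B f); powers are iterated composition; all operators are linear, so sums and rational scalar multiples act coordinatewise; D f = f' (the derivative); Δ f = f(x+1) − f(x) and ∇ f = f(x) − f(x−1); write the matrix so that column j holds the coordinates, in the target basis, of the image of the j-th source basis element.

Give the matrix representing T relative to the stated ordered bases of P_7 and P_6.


the matrix is [[0, 1, 2, 3, 4, 5, 6, 7]; [0, 0, 2, 6, 12, 20, 30, 42]; [0, 0, 0, 3, 12, 30, 60, 105]; [0, 0, 0, 0, 4, 20, 60, 140]; [0, 0, 0, 0, 0, 5, 30, 105]; [0, 0, 0, 0, 0, 0, 6, 42]; [0, 0, 0, 0, 0, 0, 0, 7]] (rows listed top to bottom)

image of 1: 0
image of x: 1
image of x^2: 2x + 2
image of x^3: 3x^2 + 6x + 3
image of x^4: 4x^3 + 12x^2 + 12x + 4
image of x^5: 5x^4 + 20x^3 + 30x^2 + 20x + 5
image of x^6: 6x^5 + 30x^4 + 60x^3 + 60x^2 + 30x + 6
image of x^7: 7x^6 + 42x^5 + 105x^4 + 140x^3 + 105x^2 + 42x + 7
each image's coordinates form column j of the matrix


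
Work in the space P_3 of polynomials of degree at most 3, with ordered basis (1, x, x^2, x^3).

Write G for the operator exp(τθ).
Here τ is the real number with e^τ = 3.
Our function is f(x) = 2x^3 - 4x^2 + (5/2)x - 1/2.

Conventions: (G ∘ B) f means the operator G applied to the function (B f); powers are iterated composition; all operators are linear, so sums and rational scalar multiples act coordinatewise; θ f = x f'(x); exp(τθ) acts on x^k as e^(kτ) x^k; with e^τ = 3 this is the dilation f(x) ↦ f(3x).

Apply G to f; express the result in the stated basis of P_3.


g(x) = 54x^3 - 36x^2 + (15/2)x - 1/2

exp(τθ) x^k = e^(kτ) x^k; with e^τ = 3 this sends x^k to 3^k x^k
x ↦ 3 x
x^2 ↦ 9 x^2
x^3 ↦ 27 x^3
applying this coordinatewise to f: exp(τθ) f = 54x^3 - 36x^2 + (15/2)x - 1/2


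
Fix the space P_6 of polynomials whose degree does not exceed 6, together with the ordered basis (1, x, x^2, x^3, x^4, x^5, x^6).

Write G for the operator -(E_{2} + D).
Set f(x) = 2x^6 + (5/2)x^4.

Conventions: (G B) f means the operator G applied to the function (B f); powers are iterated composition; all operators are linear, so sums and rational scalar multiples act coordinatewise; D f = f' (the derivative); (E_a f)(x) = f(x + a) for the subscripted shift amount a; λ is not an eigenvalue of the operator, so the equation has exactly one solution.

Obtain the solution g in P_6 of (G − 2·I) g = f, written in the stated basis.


g(x) = -(2/3)x^6 + 4x^5 - (15/2)x^4 + (110/9)x^3 - 30x^2 + (244/9)x - 220/27

write g with unknown coordinates in the stated basis and equate coefficients in (G − 2·I) g = f
solving from the highest basis element down gives g = -(2/3)x^6 + 4x^5 - (15/2)x^4 + (110/9)x^3 - 30x^2 + (244/9)x - 220/27
check: G g = (2/3)x^6 + 8x^5 - (25/2)x^4 + (220/9)x^3 - 60x^2 + (488/9)x - 440/27
so G g − 2·g = 2x^6 + (5/2)x^4 = f ✓


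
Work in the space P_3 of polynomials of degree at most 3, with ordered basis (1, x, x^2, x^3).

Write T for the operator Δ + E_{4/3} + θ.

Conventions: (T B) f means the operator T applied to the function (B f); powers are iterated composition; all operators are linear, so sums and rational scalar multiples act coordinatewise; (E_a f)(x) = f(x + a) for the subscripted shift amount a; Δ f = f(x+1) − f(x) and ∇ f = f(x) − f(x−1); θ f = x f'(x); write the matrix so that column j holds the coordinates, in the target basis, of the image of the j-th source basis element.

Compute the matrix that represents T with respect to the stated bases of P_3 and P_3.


image of 1: 1
image of x: 2x + 7/3
image of x^2: 3x^2 + (14/3)x + 25/9
image of x^3: 4x^3 + 7x^2 + (25/3)x + 91/27
each image's coordinates form column j of the matrix

the matrix is [[1, 7/3, 25/9, 91/27]; [0, 2, 14/3, 25/3]; [0, 0, 3, 7]; [0, 0, 0, 4]] (rows listed top to bottom)


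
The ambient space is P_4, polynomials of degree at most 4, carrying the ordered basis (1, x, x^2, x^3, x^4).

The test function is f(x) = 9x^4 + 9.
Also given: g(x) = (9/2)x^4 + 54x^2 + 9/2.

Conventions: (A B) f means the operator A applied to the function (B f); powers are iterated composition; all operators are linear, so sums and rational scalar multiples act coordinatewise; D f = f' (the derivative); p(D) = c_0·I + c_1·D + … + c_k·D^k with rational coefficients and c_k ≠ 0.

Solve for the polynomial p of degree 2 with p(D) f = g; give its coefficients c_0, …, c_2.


p(D) = (1/2)·I + (1/2)·D^2, i.e. c_0 = 1/2, c_1 = 0, c_2 = 1/2

D^0 f = 9x^4 + 9
D^1 f = 36x^3
D^2 f = 108x^2
matching coefficients of g against c_0 f + c_1 Df + … from the top degree down determines the c_i
solution: c_0 = 1/2, c_1 = 0, c_2 = 1/2


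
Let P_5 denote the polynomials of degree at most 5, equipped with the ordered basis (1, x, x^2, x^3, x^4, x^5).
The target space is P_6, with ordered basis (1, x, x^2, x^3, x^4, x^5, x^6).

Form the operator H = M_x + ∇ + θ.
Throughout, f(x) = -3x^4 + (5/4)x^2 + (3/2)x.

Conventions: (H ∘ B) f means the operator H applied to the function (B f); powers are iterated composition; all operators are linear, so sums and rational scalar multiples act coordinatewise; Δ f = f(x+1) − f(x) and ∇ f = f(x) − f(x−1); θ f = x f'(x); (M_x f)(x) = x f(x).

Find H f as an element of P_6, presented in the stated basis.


M_x f = -3x^5 + (5/4)x^3 + (3/2)x^2
∇ f = -12x^3 + 18x^2 - (19/2)x + 13/4
θ f = -12x^4 + (5/2)x^2 + (3/2)x
(M_x + ∇ + θ) f = -3x^5 - 12x^4 - (43/4)x^3 + 22x^2 - 8x + 13/4

g(x) = -3x^5 - 12x^4 - (43/4)x^3 + 22x^2 - 8x + 13/4


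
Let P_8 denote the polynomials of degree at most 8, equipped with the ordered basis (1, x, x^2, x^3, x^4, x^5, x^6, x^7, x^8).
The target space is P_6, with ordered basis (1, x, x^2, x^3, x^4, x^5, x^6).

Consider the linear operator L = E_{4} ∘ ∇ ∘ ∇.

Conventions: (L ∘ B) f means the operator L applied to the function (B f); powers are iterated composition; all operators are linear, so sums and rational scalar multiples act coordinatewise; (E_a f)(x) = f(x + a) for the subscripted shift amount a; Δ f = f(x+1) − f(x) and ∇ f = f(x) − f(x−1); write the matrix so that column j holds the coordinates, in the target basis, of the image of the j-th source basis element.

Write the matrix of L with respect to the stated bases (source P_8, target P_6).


image of 1: 0
image of x: 0
image of x^2: 2
image of x^3: 6x + 18
image of x^4: 12x^2 + 72x + 110
image of x^5: 20x^3 + 180x^2 + 550x + 570
image of x^6: 30x^4 + 360x^3 + 1650x^2 + 3420x + 2702
image of x^7: 42x^5 + 630x^4 + 3850x^3 + 11970x^2 + 18914x + 12138
image of x^8: 56x^6 + 1008x^5 + 7700x^4 + 31920x^3 + 75656x^2 + 97104x + 52670
each image's coordinates form column j of the matrix

the matrix is [[0, 0, 2, 18, 110, 570, 2702, 12138, 52670]; [0, 0, 0, 6, 72, 550, 3420, 18914, 97104]; [0, 0, 0, 0, 12, 180, 1650, 11970, 75656]; [0, 0, 0, 0, 0, 20, 360, 3850, 31920]; [0, 0, 0, 0, 0, 0, 30, 630, 7700]; [0, 0, 0, 0, 0, 0, 0, 42, 1008]; [0, 0, 0, 0, 0, 0, 0, 0, 56]] (rows listed top to bottom)


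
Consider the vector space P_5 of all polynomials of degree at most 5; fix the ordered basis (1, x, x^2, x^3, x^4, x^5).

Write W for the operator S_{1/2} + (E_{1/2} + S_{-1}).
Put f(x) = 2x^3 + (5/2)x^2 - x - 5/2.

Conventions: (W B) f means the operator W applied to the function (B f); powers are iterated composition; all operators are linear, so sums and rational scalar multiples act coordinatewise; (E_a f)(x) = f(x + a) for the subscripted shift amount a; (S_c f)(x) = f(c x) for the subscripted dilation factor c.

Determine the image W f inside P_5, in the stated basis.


S_{1/2} f = (1/4)x^3 + (5/8)x^2 - (1/2)x - 5/2
E_{1/2} f = 2x^3 + (11/2)x^2 + 3x - 17/8
S_{-1} f = -2x^3 + (5/2)x^2 + x - 5/2
(E_{1/2} + S_{-1}) f = 8x^2 + 4x - 37/8
(S_{1/2} + (E_{1/2} + S_{-1})) f = (1/4)x^3 + (69/8)x^2 + (7/2)x - 57/8

g(x) = (1/4)x^3 + (69/8)x^2 + (7/2)x - 57/8


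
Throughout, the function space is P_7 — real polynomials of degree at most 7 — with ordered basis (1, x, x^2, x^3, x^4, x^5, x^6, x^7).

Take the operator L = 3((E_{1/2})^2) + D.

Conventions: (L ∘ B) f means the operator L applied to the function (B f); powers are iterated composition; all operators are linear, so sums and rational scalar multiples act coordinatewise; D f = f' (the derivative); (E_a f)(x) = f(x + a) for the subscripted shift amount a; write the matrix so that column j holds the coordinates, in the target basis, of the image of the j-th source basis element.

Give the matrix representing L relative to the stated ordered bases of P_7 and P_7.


image of 1: 3
image of x: 3x + 4
image of x^2: 3x^2 + 8x + 3
image of x^3: 3x^3 + 12x^2 + 9x + 3
image of x^4: 3x^4 + 16x^3 + 18x^2 + 12x + 3
image of x^5: 3x^5 + 20x^4 + 30x^3 + 30x^2 + 15x + 3
image of x^6: 3x^6 + 24x^5 + 45x^4 + 60x^3 + 45x^2 + 18x + 3
image of x^7: 3x^7 + 28x^6 + 63x^5 + 105x^4 + 105x^3 + 63x^2 + 21x + 3
each image's coordinates form column j of the matrix

the matrix is [[3, 4, 3, 3, 3, 3, 3, 3]; [0, 3, 8, 9, 12, 15, 18, 21]; [0, 0, 3, 12, 18, 30, 45, 63]; [0, 0, 0, 3, 16, 30, 60, 105]; [0, 0, 0, 0, 3, 20, 45, 105]; [0, 0, 0, 0, 0, 3, 24, 63]; [0, 0, 0, 0, 0, 0, 3, 28]; [0, 0, 0, 0, 0, 0, 0, 3]] (rows listed top to bottom)


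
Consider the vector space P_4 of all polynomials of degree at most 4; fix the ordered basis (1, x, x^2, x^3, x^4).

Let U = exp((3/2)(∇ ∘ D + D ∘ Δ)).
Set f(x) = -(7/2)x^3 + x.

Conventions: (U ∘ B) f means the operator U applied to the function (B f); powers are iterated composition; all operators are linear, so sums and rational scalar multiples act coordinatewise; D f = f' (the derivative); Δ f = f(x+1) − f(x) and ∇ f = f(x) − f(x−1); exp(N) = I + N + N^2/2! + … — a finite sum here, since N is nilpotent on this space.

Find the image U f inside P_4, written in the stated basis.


the result is g(x) = -(7/2)x^3 - 62x

order-1 term: -63x
the series for exp((3/2)(∇ ∘ D + D ∘ Δ)) f terminates at order 1
exp((3/2)(∇ ∘ D + D ∘ Δ)) f = -(7/2)x^3 - 62x


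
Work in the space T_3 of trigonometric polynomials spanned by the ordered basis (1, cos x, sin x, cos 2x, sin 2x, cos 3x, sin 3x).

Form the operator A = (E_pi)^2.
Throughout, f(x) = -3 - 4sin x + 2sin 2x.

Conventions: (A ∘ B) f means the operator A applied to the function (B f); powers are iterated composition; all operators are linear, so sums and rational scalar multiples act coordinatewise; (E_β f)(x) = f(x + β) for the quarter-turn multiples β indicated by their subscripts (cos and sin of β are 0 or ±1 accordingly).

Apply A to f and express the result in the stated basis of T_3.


E_pi f = -3 + 4sin x + 2sin 2x
E_pi E_pi f = -3 - 4sin x + 2sin 2x

g(x) = -3 - 4sin x + 2sin 2x


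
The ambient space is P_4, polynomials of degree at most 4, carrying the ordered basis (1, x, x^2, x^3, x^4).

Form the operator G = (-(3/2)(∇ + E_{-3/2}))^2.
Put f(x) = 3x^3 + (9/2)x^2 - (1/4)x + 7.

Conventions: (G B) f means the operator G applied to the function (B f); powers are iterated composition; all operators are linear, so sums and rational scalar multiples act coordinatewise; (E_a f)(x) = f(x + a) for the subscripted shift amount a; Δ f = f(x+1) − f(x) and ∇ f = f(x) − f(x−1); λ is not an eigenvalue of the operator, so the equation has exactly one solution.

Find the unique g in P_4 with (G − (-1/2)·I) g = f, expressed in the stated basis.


g(x) = (12/11)x^3 + (522/121)x^2 - (1417/1331)x - 19441/14641

write g with unknown coordinates in the stated basis and equate coefficients in (G − (-1/2)·I) g = f
solving from the highest basis element down gives g = (12/11)x^3 + (522/121)x^2 - (1417/1331)x - 19441/14641
check: G g = (27/11)x^3 + (567/242)x^2 + (1503/5324)x + 224415/29282
so G g − (-1/2)·g = 3x^3 + (9/2)x^2 - (1/4)x + 7 = f ✓


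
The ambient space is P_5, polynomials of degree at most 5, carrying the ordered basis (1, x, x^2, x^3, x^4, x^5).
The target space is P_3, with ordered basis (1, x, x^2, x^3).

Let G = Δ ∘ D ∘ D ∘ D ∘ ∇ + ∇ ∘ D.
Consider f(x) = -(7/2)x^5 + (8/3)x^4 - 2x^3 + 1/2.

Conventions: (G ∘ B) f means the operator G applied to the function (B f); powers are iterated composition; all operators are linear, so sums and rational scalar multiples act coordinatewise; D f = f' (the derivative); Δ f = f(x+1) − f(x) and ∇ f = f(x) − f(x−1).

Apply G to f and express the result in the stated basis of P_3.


∇ f = -(35/2)x^4 + (137/3)x^3 - 57x^2 + (205/6)x - 49/6
D ∇ f = -70x^3 + 137x^2 - 114x + 205/6
D (D ∘ ∇) f = -210x^2 + 274x - 114
D D (D ∘ ∇) f = -420x + 274
Δ D D (D ∘ ∇) f = -420
D f = -(35/2)x^4 + (32/3)x^3 - 6x^2
∇ D f = -70x^3 + 137x^2 - 114x + 205/6
(Δ ∘ D ∘ D ∘ D ∘ ∇ + ∇ ∘ D) f = -70x^3 + 137x^2 - 114x - 2315/6

g(x) = -70x^3 + 137x^2 - 114x - 2315/6


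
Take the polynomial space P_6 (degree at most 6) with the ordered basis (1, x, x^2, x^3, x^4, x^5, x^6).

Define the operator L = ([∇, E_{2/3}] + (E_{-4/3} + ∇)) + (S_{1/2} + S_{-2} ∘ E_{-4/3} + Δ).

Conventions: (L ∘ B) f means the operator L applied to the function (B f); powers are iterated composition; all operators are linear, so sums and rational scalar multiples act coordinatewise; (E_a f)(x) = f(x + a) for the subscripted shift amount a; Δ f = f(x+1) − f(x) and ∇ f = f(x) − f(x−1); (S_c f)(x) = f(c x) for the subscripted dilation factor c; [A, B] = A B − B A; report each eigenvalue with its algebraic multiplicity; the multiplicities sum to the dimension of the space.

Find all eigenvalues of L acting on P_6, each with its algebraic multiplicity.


image of 1: 3
image of x: -(1/2)x - 2/3
image of x^2: (21/4)x^2 + (20/3)x + 32/9
image of x^3: -(55/8)x^3 - 14x^2 - (16/3)x - 74/27
image of x^4: (273/16)x^4 + (136/3)x^3 + (160/3)x^2 + (472/27)x + 512/81
image of x^5: -(991/32)x^5 - (310/3)x^4 - (1120/9)x^3 - (2660/27)x^2 - (1280/81)x - 1562/243
image of x^6: (4161/64)x^6 + 260x^5 + (1360/3)x^4 + (10040/27)x^3 + (6400/27)x^2 + (3020/81)x + 8192/729
the matrix is upper triangular; its diagonal is (3, -1/2, 21/4, -55/8, 273/16, -991/32, 4161/64)
for a triangular matrix the eigenvalues are the diagonal entries, with algebraic multiplicity their repetition count

λ = -991/32 (multiplicity 1), λ = -55/8 (multiplicity 1), λ = -1/2 (multiplicity 1), λ = 3 (multiplicity 1), λ = 21/4 (multiplicity 1), λ = 273/16 (multiplicity 1), λ = 4161/64 (multiplicity 1)


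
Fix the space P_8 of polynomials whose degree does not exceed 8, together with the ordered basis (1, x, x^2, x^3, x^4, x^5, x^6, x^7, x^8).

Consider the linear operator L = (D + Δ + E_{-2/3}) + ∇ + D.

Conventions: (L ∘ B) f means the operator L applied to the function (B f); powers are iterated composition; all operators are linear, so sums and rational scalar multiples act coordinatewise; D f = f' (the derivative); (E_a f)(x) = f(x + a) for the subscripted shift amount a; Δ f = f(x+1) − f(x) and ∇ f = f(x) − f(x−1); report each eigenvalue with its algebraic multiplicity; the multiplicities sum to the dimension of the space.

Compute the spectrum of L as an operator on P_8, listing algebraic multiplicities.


λ = 1 (multiplicity 9)

image of 1: 1
image of x: x + 10/3
image of x^2: x^2 + (20/3)x + 4/9
image of x^3: x^3 + 10x^2 + (4/3)x + 46/27
image of x^4: x^4 + (40/3)x^3 + (8/3)x^2 + (184/27)x + 16/81
image of x^5: x^5 + (50/3)x^4 + (40/9)x^3 + (460/27)x^2 + (80/81)x + 454/243
image of x^6: x^6 + 20x^5 + (20/3)x^4 + (920/27)x^3 + (80/27)x^2 + (908/81)x + 64/729
image of x^7: x^7 + (70/3)x^6 + (28/3)x^5 + (1610/27)x^4 + (560/81)x^3 + (3178/81)x^2 + (448/729)x + 4246/2187
image of x^8: x^8 + (80/3)x^7 + (112/9)x^6 + (2576/27)x^5 + (1120/81)x^4 + (25424/243)x^3 + (1792/729)x^2 + (33968/2187)x + 256/6561
the matrix is upper triangular; its diagonal is (1, 1, 1, 1, 1, 1, 1, 1, 1)
for a triangular matrix the eigenvalues are the diagonal entries, with algebraic multiplicity their repetition count


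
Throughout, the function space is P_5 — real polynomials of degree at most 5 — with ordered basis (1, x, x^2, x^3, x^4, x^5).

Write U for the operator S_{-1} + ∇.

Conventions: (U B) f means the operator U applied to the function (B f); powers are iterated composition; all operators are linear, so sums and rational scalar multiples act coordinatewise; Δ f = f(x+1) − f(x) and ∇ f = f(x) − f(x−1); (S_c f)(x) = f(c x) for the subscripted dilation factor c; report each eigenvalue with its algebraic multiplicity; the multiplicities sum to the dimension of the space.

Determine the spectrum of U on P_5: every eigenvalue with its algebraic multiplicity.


image of 1: 1
image of x: -x + 1
image of x^2: x^2 + 2x - 1
image of x^3: -x^3 + 3x^2 - 3x + 1
image of x^4: x^4 + 4x^3 - 6x^2 + 4x - 1
image of x^5: -x^5 + 5x^4 - 10x^3 + 10x^2 - 5x + 1
the matrix is upper triangular; its diagonal is (1, -1, 1, -1, 1, -1)
for a triangular matrix the eigenvalues are the diagonal entries, with algebraic multiplicity their repetition count

λ = -1 (multiplicity 3), λ = 1 (multiplicity 3)


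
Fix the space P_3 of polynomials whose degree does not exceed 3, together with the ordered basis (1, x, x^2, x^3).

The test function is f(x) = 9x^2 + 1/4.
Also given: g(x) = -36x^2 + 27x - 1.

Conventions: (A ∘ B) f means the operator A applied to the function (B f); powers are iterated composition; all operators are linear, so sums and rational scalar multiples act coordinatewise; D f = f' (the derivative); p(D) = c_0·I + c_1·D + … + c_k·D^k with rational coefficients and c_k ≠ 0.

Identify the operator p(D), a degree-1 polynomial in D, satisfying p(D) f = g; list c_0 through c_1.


D^0 f = 9x^2 + 1/4
D^1 f = 18x
matching coefficients of g against c_0 f + c_1 Df + … from the top degree down determines the c_i
solution: c_0 = -4, c_1 = 3/2

c_0 = -4, c_1 = 3/2


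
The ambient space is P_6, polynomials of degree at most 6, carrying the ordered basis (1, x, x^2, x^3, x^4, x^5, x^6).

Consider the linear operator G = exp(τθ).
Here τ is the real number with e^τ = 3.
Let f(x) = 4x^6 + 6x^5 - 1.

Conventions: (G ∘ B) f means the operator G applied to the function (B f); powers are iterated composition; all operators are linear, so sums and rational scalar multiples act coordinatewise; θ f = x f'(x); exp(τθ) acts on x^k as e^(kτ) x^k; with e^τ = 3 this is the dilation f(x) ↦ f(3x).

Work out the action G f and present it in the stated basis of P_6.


the image equals g(x) = 2916x^6 + 1458x^5 - 1

exp(τθ) x^k = e^(kτ) x^k; with e^τ = 3 this sends x^k to 3^k x^k
x^5 ↦ 243 x^5
x^6 ↦ 729 x^6
applying this coordinatewise to f: exp(τθ) f = 2916x^6 + 1458x^5 - 1


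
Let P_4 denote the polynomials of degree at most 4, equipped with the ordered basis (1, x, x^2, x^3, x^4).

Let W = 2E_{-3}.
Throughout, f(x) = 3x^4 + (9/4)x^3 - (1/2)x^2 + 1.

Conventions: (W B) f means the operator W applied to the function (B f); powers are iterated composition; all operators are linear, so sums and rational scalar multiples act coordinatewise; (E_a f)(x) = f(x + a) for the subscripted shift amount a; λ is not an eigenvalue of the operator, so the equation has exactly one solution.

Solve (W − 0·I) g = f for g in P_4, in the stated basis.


write g with unknown coordinates in the stated basis and equate coefficients in (W − 0·I) g = f
solving from the highest basis element down gives g = (3/2)x^4 + (153/8)x^3 + (727/8)x^2 + (1527/8)x + 1201/8
check: W g = 3x^4 + (9/4)x^3 - (1/2)x^2 + 1
so W g − 0·g = 3x^4 + (9/4)x^3 - (1/2)x^2 + 1 = f ✓

g(x) = (3/2)x^4 + (153/8)x^3 + (727/8)x^2 + (1527/8)x + 1201/8


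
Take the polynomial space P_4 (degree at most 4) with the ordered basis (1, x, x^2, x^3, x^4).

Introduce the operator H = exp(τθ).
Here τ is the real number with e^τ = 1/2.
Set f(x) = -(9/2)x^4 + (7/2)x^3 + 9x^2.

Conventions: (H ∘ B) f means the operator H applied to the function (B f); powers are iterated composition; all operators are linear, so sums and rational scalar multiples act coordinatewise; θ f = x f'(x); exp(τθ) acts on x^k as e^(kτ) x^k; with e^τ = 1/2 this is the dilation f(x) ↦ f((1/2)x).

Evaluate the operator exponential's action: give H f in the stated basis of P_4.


the image equals g(x) = -(9/32)x^4 + (7/16)x^3 + (9/4)x^2

exp(τθ) x^k = e^(kτ) x^k; with e^τ = 1/2 this sends x^k to (1/2)^k x^k
x^2 ↦ 1/4 x^2
x^3 ↦ 1/8 x^3
x^4 ↦ 1/16 x^4
applying this coordinatewise to f: exp(τθ) f = -(9/32)x^4 + (7/16)x^3 + (9/4)x^2
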